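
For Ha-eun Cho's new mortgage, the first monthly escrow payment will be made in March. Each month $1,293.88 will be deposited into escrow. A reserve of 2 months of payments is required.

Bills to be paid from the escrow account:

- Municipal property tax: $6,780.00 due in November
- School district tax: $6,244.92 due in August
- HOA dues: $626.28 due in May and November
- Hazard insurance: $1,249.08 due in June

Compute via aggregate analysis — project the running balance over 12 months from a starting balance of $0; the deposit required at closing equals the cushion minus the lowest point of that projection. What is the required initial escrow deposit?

$6,469.40

Cushion = 2 × $1,293.88 = $2,587.76
Trial balance (start $0, +$1,293.88 each month, − disbursements):
  Mar: +$1,293.88 → $1,293.88
  Apr: +$1,293.88 → $2,587.76
  May: +$1,293.88 − $626.28 → $3,255.36
  Jun: +$1,293.88 − $1,249.08 → $3,300.16
  Jul: +$1,293.88 → $4,594.04
  Aug: +$1,293.88 − $6,244.92 → -$357.00
  Sep: +$1,293.88 → $936.88
  Oct: +$1,293.88 → $2,230.76
  Nov: +$1,293.88 − $7,406.28 → -$3,881.64
  Dec: +$1,293.88 → -$2,587.76
  Jan: +$1,293.88 → -$1,293.88
  Feb: +$1,293.88 → $0.00
Lowest trial balance = -$3,881.64 (Nov)
Initial deposit = cushion − low point = $2,587.76 − (-$3,881.64) = $6,469.40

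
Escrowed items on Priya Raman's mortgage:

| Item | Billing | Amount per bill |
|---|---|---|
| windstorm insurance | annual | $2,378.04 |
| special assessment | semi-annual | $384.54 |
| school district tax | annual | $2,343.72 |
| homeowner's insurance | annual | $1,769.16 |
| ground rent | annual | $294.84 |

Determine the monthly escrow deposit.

$629.57

Windstorm insurance = $2,378.04
Special assessment = $384.54 × 2 = $769.08
School district tax = $2,343.72
Homeowner's insurance = $1,769.16
Ground rent = $294.84
Yearly total = $2,378.04 + $769.08 + $2,343.72 + $1,769.16 + $294.84 = $7,554.84
Monthly escrow = $7,554.84 ÷ 12 = $629.57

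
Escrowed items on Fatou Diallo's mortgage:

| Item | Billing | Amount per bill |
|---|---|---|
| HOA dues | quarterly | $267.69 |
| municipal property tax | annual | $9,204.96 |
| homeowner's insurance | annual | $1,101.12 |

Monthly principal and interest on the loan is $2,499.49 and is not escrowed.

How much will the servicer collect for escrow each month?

$948.07

HOA dues: $267.69 × 4 = $1,070.76
Municipal property tax: $9,204.96
Homeowner's insurance: $1,101.12
Combined annual = $11,376.84
Monthly escrow = $11,376.84 / 12 = $948.07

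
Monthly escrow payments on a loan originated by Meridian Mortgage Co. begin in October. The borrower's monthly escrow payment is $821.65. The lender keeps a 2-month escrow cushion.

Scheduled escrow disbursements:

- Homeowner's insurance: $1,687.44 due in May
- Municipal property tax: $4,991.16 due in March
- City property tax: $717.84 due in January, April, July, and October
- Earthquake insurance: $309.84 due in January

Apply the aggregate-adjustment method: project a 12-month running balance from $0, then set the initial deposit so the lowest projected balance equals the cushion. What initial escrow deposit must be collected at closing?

Cushion = 2 × $821.65 = $1,643.30
Trial balance (start $0, +$821.65 each month, − disbursements):
  Oct: +$821.65 − $717.84 → $103.81
  Nov: +$821.65 → $925.46
  Dec: +$821.65 → $1,747.11
  Jan: +$821.65 − $1,027.68 → $1,541.08
  Feb: +$821.65 → $2,362.73
  Mar: +$821.65 − $4,991.16 → -$1,806.78
  Apr: +$821.65 − $717.84 → -$1,702.97
  May: +$821.65 − $1,687.44 → -$2,568.76
  Jun: +$821.65 → -$1,747.11
  Jul: +$821.65 − $717.84 → -$1,643.30
  Aug: +$821.65 → -$821.65
  Sep: +$821.65 → $0.00
Lowest trial balance = -$2,568.76 (May)
Initial deposit = cushion − low point = $1,643.30 − (-$2,568.76) = $4,212.06

$4,212.06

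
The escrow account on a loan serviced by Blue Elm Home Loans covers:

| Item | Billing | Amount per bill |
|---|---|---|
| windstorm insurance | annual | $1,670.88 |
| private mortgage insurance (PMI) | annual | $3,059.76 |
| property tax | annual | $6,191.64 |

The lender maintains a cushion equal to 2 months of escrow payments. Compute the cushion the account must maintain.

Windstorm insurance — $1,670.88
Private mortgage insurance (PMI) — $3,059.76
Property tax — $6,191.64
Total per year = $1,670.88 + $3,059.76 + $6,191.64 = $10,922.28
Base monthly escrow = $10,922.28 / 12 = $910.19
Reserve = 2 × $910.19 = $1,820.38

$1,820.38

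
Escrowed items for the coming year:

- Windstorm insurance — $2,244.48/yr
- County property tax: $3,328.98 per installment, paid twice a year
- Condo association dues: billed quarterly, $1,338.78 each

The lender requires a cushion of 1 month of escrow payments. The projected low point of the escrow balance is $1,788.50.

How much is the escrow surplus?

Windstorm insurance — $2,244.48 per year
County property tax — $3,328.98 × 2 = $6,657.96 per year
Condo association dues — $1,338.78 × 4 = $5,355.12 per year
Combined annual = $14,257.56
Monthly = $14,257.56 ÷ 12 = $1,188.13
Required cushion = 1 × $1,188.13 = $1,188.13
Surplus = $1,788.50 − $1,188.13 = $600.37

$600.37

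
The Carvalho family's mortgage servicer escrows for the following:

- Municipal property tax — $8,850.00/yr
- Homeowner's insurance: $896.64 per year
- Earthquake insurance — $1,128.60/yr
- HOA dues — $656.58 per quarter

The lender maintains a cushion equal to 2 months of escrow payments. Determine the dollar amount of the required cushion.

$2,250.26

Municipal property tax — $8,850.00
Homeowner's insurance — $896.64
Earthquake insurance — $1,128.60
HOA dues — $656.58 × 4 = $2,626.32
Combined annual = $13,501.56
Per month = $13,501.56 ÷ 12 = $1,125.13
Cushion = 2 × $1,125.13 = $2,250.26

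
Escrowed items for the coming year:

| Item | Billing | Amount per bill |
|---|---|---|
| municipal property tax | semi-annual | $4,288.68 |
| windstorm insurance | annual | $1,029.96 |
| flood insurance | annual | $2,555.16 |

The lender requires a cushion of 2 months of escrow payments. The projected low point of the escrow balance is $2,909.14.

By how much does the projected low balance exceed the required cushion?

$882.06

Municipal property tax — $4,288.68 × 2 = $8,577.36 per year
Windstorm insurance — $1,029.96 per year
Flood insurance — $2,555.16 per year
Annual escrow total = $8,577.36 + $1,029.96 + $2,555.16 = $12,162.48
Monthly escrow = $12,162.48 / 12 = $1,013.54
Required reserve = 2 × $1,013.54 = $2,027.08
Excess over cushion: $2,909.14 − $2,027.08 = $882.06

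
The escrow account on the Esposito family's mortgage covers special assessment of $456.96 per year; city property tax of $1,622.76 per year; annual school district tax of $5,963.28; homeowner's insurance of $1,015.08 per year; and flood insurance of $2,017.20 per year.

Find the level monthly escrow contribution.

Special assessment — $456.96 annually
City property tax — $1,622.76 annually
School district tax — $5,963.28 annually
Homeowner's insurance — $1,015.08 annually
Flood insurance — $2,017.20 annually
Combined annual = $456.96 + $1,622.76 + $5,963.28 + $1,015.08 + $2,017.20 = $11,075.28
Base monthly escrow = $11,075.28 ÷ 12 = $922.94

$922.94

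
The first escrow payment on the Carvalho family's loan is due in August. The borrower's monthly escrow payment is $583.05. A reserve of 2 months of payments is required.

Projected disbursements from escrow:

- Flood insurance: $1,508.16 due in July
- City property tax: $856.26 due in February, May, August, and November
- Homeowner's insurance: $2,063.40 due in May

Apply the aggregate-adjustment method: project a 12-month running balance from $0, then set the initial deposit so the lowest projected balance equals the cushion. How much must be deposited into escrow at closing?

$1,439.31

Cushion = 2 × $583.05 = $1,166.10
Trial balance (start $0, +$583.05 each month, − disbursements):
  Aug: +$583.05 − $856.26 → -$273.21
  Sep: +$583.05 → $309.84
  Oct: +$583.05 → $892.89
  Nov: +$583.05 − $856.26 → $619.68
  Dec: +$583.05 → $1,202.73
  Jan: +$583.05 → $1,785.78
  Feb: +$583.05 − $856.26 → $1,512.57
  Mar: +$583.05 → $2,095.62
  Apr: +$583.05 → $2,678.67
  May: +$583.05 − $2,919.66 → $342.06
  Jun: +$583.05 → $925.11
  Jul: +$583.05 − $1,508.16 → $0.00
Lowest trial balance = -$273.21 (Aug)
Initial deposit = cushion − low point = $1,166.10 − (-$273.21) = $1,439.31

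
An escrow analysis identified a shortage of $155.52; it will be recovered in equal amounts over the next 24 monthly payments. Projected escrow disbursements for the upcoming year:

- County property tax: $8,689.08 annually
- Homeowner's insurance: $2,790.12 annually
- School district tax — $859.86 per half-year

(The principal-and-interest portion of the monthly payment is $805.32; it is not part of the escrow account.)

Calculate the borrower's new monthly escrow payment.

$1,106.39

County property tax: $8,689.08
Homeowner's insurance: $2,790.12
School district tax: $859.86 × 2 = $1,719.72
Combined annual = $13,198.92
Monthly = $13,198.92 / 12 = $1,099.91
Shortage spread = $155.52 / 24 = $6.48/mo
Adjusted monthly = $1,099.91 + $6.48 = $1,106.39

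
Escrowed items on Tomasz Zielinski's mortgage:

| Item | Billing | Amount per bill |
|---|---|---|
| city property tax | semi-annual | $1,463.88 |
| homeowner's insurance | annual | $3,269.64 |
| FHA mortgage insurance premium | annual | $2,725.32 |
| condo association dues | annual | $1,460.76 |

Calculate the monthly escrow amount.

City property tax: $1,463.88 × 2 = $2,927.76
Homeowner's insurance: $3,269.64
FHA mortgage insurance premium: $2,725.32
Condo association dues: $1,460.76
Annual escrow total = $10,383.48
Monthly = $10,383.48 ÷ 12 = $865.29

$865.29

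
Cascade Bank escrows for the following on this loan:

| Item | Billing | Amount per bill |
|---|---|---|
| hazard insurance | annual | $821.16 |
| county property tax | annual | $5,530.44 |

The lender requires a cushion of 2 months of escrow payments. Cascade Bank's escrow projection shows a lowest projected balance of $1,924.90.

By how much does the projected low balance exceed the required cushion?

$866.30

Hazard insurance = $821.16 annually
County property tax = $5,530.44 annually
Annual escrow total = $6,351.60
Monthly escrow = $6,351.60 / 12 = $529.30
Required reserve = 2 × $529.30 = $1,058.60
Excess over cushion: $1,924.90 − $1,058.60 = $866.30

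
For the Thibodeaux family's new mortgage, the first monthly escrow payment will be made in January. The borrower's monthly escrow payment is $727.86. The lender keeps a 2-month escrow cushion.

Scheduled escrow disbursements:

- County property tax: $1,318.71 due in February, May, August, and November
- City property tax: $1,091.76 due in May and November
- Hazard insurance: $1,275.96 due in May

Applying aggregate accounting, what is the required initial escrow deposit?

$2,821.56

Cushion = 2 × $727.86 = $1,455.72
Trial balance (start $0, +$727.86 each month, − disbursements):
  Jan: +$727.86 → $727.86
  Feb: +$727.86 − $1,318.71 → $137.01
  Mar: +$727.86 → $864.87
  Apr: +$727.86 → $1,592.73
  May: +$727.86 − $3,686.43 → -$1,365.84
  Jun: +$727.86 → -$637.98
  Jul: +$727.86 → $89.88
  Aug: +$727.86 − $1,318.71 → -$500.97
  Sep: +$727.86 → $226.89
  Oct: +$727.86 → $954.75
  Nov: +$727.86 − $2,410.47 → -$727.86
  Dec: +$727.86 → $0.00
Lowest trial balance = -$1,365.84 (May)
Initial deposit = cushion − low point = $1,455.72 − (-$1,365.84) = $2,821.56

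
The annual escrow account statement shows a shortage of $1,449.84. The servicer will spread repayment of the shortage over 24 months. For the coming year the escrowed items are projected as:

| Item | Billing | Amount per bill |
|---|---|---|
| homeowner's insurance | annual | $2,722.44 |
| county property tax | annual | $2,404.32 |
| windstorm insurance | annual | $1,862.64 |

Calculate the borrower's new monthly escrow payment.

Homeowner's insurance: $2,722.44 annually
County property tax: $2,404.32 annually
Windstorm insurance: $1,862.64 annually
Yearly total = $2,722.44 + $2,404.32 + $1,862.64 = $6,989.40
Base monthly escrow = $6,989.40 ÷ 12 = $582.45
Shortage spread = $1,449.84 ÷ 24 = $60.41/mo
Adjusted monthly = $582.45 + $60.41 = $642.86

$642.86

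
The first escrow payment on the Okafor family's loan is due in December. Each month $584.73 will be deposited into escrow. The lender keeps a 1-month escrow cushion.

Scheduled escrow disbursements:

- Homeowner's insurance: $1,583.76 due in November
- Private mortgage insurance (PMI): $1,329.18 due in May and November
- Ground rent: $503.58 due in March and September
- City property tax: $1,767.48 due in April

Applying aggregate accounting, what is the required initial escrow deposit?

$676.59

Cushion = 1 × $584.73 = $584.73
Trial balance (start $0, +$584.73 each month, − disbursements):
  Dec: +$584.73 → $584.73
  Jan: +$584.73 → $1,169.46
  Feb: +$584.73 → $1,754.19
  Mar: +$584.73 − $503.58 → $1,835.34
  Apr: +$584.73 − $1,767.48 → $652.59
  May: +$584.73 − $1,329.18 → -$91.86
  Jun: +$584.73 → $492.87
  Jul: +$584.73 → $1,077.60
  Aug: +$584.73 → $1,662.33
  Sep: +$584.73 − $503.58 → $1,743.48
  Oct: +$584.73 → $2,328.21
  Nov: +$584.73 − $2,912.94 → $0.00
Lowest trial balance = -$91.86 (May)
Initial deposit = cushion − low point = $584.73 − (-$91.86) = $676.59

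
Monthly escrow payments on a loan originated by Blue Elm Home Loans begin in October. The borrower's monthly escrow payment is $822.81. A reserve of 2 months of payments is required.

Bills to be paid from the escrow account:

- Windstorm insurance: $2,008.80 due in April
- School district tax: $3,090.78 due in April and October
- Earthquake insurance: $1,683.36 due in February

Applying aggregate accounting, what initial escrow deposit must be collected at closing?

$5,759.67

Cushion = 2 × $822.81 = $1,645.62
Trial balance (start $0, +$822.81 each month, − disbursements):
  Oct: +$822.81 − $3,090.78 → -$2,267.97
  Nov: +$822.81 → -$1,445.16
  Dec: +$822.81 → -$622.35
  Jan: +$822.81 → $200.46
  Feb: +$822.81 − $1,683.36 → -$660.09
  Mar: +$822.81 → $162.72
  Apr: +$822.81 − $5,099.58 → -$4,114.05
  May: +$822.81 → -$3,291.24
  Jun: +$822.81 → -$2,468.43
  Jul: +$822.81 → -$1,645.62
  Aug: +$822.81 → -$822.81
  Sep: +$822.81 → $0.00
Lowest trial balance = -$4,114.05 (Apr)
Initial deposit = cushion − low point = $1,645.62 − (-$4,114.05) = $5,759.67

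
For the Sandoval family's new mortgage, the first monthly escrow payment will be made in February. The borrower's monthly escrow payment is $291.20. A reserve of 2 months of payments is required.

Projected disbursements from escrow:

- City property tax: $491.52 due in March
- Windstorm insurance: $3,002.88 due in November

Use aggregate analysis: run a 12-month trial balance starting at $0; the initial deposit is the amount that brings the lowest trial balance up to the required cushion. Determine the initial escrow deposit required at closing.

Cushion = 2 × $291.20 = $582.40
Trial balance (start $0, +$291.20 each month, − disbursements):
  Feb: +$291.20 → $291.20
  Mar: +$291.20 − $491.52 → $90.88
  Apr: +$291.20 → $382.08
  May: +$291.20 → $673.28
  Jun: +$291.20 → $964.48
  Jul: +$291.20 → $1,255.68
  Aug: +$291.20 → $1,546.88
  Sep: +$291.20 → $1,838.08
  Oct: +$291.20 → $2,129.28
  Nov: +$291.20 − $3,002.88 → -$582.40
  Dec: +$291.20 → -$291.20
  Jan: +$291.20 → $0.00
Lowest trial balance = -$582.40 (Nov)
Initial deposit = cushion − low point = $582.40 − (-$582.40) = $1,164.80

$1,164.80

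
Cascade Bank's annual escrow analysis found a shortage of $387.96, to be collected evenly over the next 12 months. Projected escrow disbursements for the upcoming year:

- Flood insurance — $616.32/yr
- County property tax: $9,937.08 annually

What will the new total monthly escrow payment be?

$911.78

Flood insurance: $616.32/yr
County property tax: $9,937.08/yr
Total per year = $616.32 + $9,937.08 = $10,553.40
Per month = $10,553.40 ÷ 12 = $879.45
Monthly shortage recovery: $387.96 ÷ 12 = $32.33
New monthly escrow = $879.45 + $32.33 = $911.78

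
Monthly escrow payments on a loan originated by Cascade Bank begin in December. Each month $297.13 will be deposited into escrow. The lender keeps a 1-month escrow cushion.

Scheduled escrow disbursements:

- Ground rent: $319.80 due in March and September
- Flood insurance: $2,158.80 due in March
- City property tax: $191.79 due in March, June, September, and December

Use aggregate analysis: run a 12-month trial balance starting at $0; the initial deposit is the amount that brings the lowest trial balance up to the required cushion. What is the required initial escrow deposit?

$1,970.79

Cushion = 1 × $297.13 = $297.13
Trial balance (start $0, +$297.13 each month, − disbursements):
  Dec: +$297.13 − $191.79 → $105.34
  Jan: +$297.13 → $402.47
  Feb: +$297.13 → $699.60
  Mar: +$297.13 − $2,670.39 → -$1,673.66
  Apr: +$297.13 → -$1,376.53
  May: +$297.13 → -$1,079.40
  Jun: +$297.13 − $191.79 → -$974.06
  Jul: +$297.13 → -$676.93
  Aug: +$297.13 → -$379.80
  Sep: +$297.13 − $511.59 → -$594.26
  Oct: +$297.13 → -$297.13
  Nov: +$297.13 → $0.00
Lowest trial balance = -$1,673.66 (Mar)
Initial deposit = cushion − low point = $297.13 − (-$1,673.66) = $1,970.79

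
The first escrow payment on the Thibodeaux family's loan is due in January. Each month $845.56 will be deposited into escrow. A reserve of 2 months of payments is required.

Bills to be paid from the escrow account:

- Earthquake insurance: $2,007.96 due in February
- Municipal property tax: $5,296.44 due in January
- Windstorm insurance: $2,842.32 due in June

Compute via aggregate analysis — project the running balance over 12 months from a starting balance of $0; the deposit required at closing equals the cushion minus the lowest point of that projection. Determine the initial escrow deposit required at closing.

$7,304.40

Cushion = 2 × $845.56 = $1,691.12
Trial balance (start $0, +$845.56 each month, − disbursements):
  Jan: +$845.56 − $5,296.44 → -$4,450.88
  Feb: +$845.56 − $2,007.96 → -$5,613.28
  Mar: +$845.56 → -$4,767.72
  Apr: +$845.56 → -$3,922.16
  May: +$845.56 → -$3,076.60
  Jun: +$845.56 − $2,842.32 → -$5,073.36
  Jul: +$845.56 → -$4,227.80
  Aug: +$845.56 → -$3,382.24
  Sep: +$845.56 → -$2,536.68
  Oct: +$845.56 → -$1,691.12
  Nov: +$845.56 → -$845.56
  Dec: +$845.56 → $0.00
Lowest trial balance = -$5,613.28 (Feb)
Initial deposit = cushion − low point = $1,691.12 − (-$5,613.28) = $7,304.40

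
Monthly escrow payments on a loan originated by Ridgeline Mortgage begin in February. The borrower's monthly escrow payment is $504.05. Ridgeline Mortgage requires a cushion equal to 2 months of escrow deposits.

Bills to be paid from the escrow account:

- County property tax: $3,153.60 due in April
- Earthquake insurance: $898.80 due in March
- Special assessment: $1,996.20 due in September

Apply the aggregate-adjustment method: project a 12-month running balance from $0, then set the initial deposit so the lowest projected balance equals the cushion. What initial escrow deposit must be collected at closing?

Cushion = 2 × $504.05 = $1,008.10
Trial balance (start $0, +$504.05 each month, − disbursements):
  Feb: +$504.05 → $504.05
  Mar: +$504.05 − $898.80 → $109.30
  Apr: +$504.05 − $3,153.60 → -$2,540.25
  May: +$504.05 → -$2,036.20
  Jun: +$504.05 → -$1,532.15
  Jul: +$504.05 → -$1,028.10
  Aug: +$504.05 → -$524.05
  Sep: +$504.05 − $1,996.20 → -$2,016.20
  Oct: +$504.05 → -$1,512.15
  Nov: +$504.05 → -$1,008.10
  Dec: +$504.05 → -$504.05
  Jan: +$504.05 → $0.00
Lowest trial balance = -$2,540.25 (Apr)
Initial deposit = cushion − low point = $1,008.10 − (-$2,540.25) = $3,548.35

$3,548.35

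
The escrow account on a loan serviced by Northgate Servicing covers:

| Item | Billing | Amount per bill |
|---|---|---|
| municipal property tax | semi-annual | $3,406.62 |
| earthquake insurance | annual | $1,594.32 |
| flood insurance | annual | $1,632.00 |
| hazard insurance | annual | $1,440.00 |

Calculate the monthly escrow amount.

$956.63

Municipal property tax: $3,406.62 × 2 = $6,813.24 per year
Earthquake insurance: $1,594.32 per year
Flood insurance: $1,632.00 per year
Hazard insurance: $1,440.00 per year
Total annual escrow = $11,479.56
Monthly escrow = $11,479.56 ÷ 12 = $956.63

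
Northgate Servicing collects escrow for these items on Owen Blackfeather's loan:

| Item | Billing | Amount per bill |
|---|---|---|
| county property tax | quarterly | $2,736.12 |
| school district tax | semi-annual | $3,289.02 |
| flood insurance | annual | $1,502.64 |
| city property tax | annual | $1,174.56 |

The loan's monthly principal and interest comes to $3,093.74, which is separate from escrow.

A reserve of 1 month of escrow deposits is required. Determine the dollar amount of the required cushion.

County property tax: $2,736.12 × 4 = $10,944.48/yr
School district tax: $3,289.02 × 2 = $6,578.04/yr
Flood insurance: $1,502.64/yr
City property tax: $1,174.56/yr
Annual escrow total = $10,944.48 + $6,578.04 + $1,502.64 + $1,174.56 = $20,199.72
Base monthly escrow = $20,199.72 ÷ 12 = $1,683.31
Reserve = 1 × $1,683.31 = $1,683.31

$1,683.31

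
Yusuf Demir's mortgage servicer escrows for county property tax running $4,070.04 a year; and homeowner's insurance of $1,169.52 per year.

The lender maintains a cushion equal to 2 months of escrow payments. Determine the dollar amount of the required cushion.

$873.26

County property tax = $4,070.04/yr
Homeowner's insurance = $1,169.52/yr
Total per year = $5,239.56
Per month = $5,239.56 ÷ 12 = $436.63
Cushion = 2 × $436.63 = $873.26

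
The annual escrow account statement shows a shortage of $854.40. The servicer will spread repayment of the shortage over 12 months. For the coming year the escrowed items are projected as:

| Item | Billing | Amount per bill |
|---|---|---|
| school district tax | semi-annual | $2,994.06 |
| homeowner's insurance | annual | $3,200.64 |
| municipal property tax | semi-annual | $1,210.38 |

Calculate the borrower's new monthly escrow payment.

$1,038.66

School district tax: $2,994.06 × 2 = $5,988.12
Homeowner's insurance: $3,200.64
Municipal property tax: $1,210.38 × 2 = $2,420.76
Total per year = $5,988.12 + $3,200.64 + $2,420.76 = $11,609.52
Monthly escrow = $11,609.52 ÷ 12 = $967.46
Shortage spread = $854.40 ÷ 12 = $71.20/mo
Adjusted monthly = $967.46 + $71.20 = $1,038.66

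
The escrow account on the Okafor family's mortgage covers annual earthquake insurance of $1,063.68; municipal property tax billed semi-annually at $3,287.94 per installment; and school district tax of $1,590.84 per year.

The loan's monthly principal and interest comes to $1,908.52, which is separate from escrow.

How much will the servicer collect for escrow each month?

$769.20

Earthquake insurance = $1,063.68 per year
Municipal property tax = $3,287.94 × 2 = $6,575.88 per year
School district tax = $1,590.84 per year
Combined annual = $1,063.68 + $6,575.88 + $1,590.84 = $9,230.40
Per month = $9,230.40 ÷ 12 = $769.20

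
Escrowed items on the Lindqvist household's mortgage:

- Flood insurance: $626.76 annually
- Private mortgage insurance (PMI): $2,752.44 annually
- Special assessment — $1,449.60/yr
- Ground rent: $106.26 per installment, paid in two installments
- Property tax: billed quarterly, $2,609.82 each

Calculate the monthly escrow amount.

Flood insurance = $626.76/yr
Private mortgage insurance (PMI) = $2,752.44/yr
Special assessment = $1,449.60/yr
Ground rent = $106.26 × 2 = $212.52/yr
Property tax = $2,609.82 × 4 = $10,439.28/yr
Total annual escrow = $626.76 + $2,752.44 + $1,449.60 + $212.52 + $10,439.28 = $15,480.60
Per month = $15,480.60 / 12 = $1,290.05

$1,290.05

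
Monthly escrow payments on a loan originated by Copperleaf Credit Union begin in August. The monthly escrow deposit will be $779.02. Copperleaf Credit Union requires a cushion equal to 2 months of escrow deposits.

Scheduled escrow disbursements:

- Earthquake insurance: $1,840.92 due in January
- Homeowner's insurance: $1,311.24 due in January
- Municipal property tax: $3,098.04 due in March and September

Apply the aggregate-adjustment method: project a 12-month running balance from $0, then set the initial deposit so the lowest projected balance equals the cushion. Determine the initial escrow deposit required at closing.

Cushion = 2 × $779.02 = $1,558.04
Trial balance (start $0, +$779.02 each month, − disbursements):
  Aug: +$779.02 → $779.02
  Sep: +$779.02 − $3,098.04 → -$1,540.00
  Oct: +$779.02 → -$760.98
  Nov: +$779.02 → $18.04
  Dec: +$779.02 → $797.06
  Jan: +$779.02 − $3,152.16 → -$1,576.08
  Feb: +$779.02 → -$797.06
  Mar: +$779.02 − $3,098.04 → -$3,116.08
  Apr: +$779.02 → -$2,337.06
  May: +$779.02 → -$1,558.04
  Jun: +$779.02 → -$779.02
  Jul: +$779.02 → $0.00
Lowest trial balance = -$3,116.08 (Mar)
Initial deposit = cushion − low point = $1,558.04 − (-$3,116.08) = $4,674.12

$4,674.12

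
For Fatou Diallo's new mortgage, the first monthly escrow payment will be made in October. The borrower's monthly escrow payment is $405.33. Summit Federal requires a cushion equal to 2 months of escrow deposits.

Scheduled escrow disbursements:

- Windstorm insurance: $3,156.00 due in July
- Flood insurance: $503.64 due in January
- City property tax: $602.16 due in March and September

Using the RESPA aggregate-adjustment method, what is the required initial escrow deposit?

Cushion = 2 × $405.33 = $810.66
Trial balance (start $0, +$405.33 each month, − disbursements):
  Oct: +$405.33 → $405.33
  Nov: +$405.33 → $810.66
  Dec: +$405.33 → $1,215.99
  Jan: +$405.33 − $503.64 → $1,117.68
  Feb: +$405.33 → $1,523.01
  Mar: +$405.33 − $602.16 → $1,326.18
  Apr: +$405.33 → $1,731.51
  May: +$405.33 → $2,136.84
  Jun: +$405.33 → $2,542.17
  Jul: +$405.33 − $3,156.00 → -$208.50
  Aug: +$405.33 → $196.83
  Sep: +$405.33 − $602.16 → $0.00
Lowest trial balance = -$208.50 (Jul)
Initial deposit = cushion − low point = $810.66 − (-$208.50) = $1,019.16

$1,019.16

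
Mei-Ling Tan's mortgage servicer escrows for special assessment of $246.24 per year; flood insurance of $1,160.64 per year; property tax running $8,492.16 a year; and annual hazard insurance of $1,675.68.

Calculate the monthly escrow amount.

Special assessment — $246.24 per year
Flood insurance — $1,160.64 per year
Property tax — $8,492.16 per year
Hazard insurance — $1,675.68 per year
Total annual escrow = $246.24 + $1,160.64 + $8,492.16 + $1,675.68 = $11,574.72
Base monthly escrow = $11,574.72 / 12 = $964.56

$964.56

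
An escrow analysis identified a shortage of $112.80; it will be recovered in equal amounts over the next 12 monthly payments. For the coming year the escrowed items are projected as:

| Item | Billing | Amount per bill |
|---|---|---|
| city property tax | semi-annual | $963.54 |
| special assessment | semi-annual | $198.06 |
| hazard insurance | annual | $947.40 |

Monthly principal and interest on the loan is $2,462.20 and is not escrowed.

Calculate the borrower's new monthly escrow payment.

City property tax — $963.54 × 2 = $1,927.08/yr
Special assessment — $198.06 × 2 = $396.12/yr
Hazard insurance — $947.40/yr
Total per year = $1,927.08 + $396.12 + $947.40 = $3,270.60
Per month = $3,270.60 / 12 = $272.55
Monthly shortage recovery: $112.80 ÷ 12 = $9.40
Adjusted monthly = $272.55 + $9.40 = $281.95

$281.95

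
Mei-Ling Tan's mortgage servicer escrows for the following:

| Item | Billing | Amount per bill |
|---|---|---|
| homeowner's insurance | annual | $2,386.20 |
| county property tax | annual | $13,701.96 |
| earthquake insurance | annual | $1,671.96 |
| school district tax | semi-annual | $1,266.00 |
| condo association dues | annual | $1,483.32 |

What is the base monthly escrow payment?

Homeowner's insurance = $2,386.20
County property tax = $13,701.96
Earthquake insurance = $1,671.96
School district tax = $1,266.00 × 2 = $2,532.00
Condo association dues = $1,483.32
Combined annual = $21,775.44
Base monthly escrow = $21,775.44 / 12 = $1,814.62

$1,814.62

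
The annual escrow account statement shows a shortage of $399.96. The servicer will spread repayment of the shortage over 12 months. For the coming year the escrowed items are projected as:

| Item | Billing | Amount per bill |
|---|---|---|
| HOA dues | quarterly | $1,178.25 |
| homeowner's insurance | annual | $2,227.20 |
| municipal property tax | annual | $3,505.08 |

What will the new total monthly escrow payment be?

HOA dues = $1,178.25 × 4 = $4,713.00/yr
Homeowner's insurance = $2,227.20/yr
Municipal property tax = $3,505.08/yr
Total annual escrow = $10,445.28
Monthly escrow = $10,445.28 ÷ 12 = $870.44
Shortage per month = $399.96 / 12 = $33.33
New monthly escrow = $870.44 + $33.33 = $903.77

$903.77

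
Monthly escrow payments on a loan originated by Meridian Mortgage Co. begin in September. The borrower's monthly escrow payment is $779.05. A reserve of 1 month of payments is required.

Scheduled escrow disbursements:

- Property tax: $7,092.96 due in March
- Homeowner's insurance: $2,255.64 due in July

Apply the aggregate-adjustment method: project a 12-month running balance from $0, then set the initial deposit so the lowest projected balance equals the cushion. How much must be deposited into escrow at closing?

$2,418.66

Cushion = 1 × $779.05 = $779.05
Trial balance (start $0, +$779.05 each month, − disbursements):
  Sep: +$779.05 → $779.05
  Oct: +$779.05 → $1,558.10
  Nov: +$779.05 → $2,337.15
  Dec: +$779.05 → $3,116.20
  Jan: +$779.05 → $3,895.25
  Feb: +$779.05 → $4,674.30
  Mar: +$779.05 − $7,092.96 → -$1,639.61
  Apr: +$779.05 → -$860.56
  May: +$779.05 → -$81.51
  Jun: +$779.05 → $697.54
  Jul: +$779.05 − $2,255.64 → -$779.05
  Aug: +$779.05 → $0.00
Lowest trial balance = -$1,639.61 (Mar)
Initial deposit = cushion − low point = $779.05 − (-$1,639.61) = $2,418.66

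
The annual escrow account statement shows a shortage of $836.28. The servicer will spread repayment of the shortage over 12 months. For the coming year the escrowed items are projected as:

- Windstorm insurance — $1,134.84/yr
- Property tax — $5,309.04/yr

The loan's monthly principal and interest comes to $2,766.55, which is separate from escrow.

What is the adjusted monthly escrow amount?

Windstorm insurance — $1,134.84/yr
Property tax — $5,309.04/yr
Annual escrow total = $1,134.84 + $5,309.04 = $6,443.88
Per month = $6,443.88 ÷ 12 = $536.99
Shortage per month = $836.28 ÷ 12 = $69.69
New monthly escrow = $536.99 + $69.69 = $606.68

$606.68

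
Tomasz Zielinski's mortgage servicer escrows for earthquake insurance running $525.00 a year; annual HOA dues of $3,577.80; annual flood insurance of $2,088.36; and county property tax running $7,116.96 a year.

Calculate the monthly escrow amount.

Earthquake insurance — $525.00 annually
HOA dues — $3,577.80 annually
Flood insurance — $2,088.36 annually
County property tax — $7,116.96 annually
Total annual escrow = $13,308.12
Monthly escrow = $13,308.12 / 12 = $1,109.01

$1,109.01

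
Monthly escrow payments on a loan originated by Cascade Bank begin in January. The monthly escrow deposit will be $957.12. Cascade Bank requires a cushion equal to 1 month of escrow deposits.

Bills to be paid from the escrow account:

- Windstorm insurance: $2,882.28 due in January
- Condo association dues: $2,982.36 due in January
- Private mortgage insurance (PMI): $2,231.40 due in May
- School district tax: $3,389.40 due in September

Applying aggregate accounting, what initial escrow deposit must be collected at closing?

Cushion = 1 × $957.12 = $957.12
Trial balance (start $0, +$957.12 each month, − disbursements):
  Jan: +$957.12 − $5,864.64 → -$4,907.52
  Feb: +$957.12 → -$3,950.40
  Mar: +$957.12 → -$2,993.28
  Apr: +$957.12 → -$2,036.16
  May: +$957.12 − $2,231.40 → -$3,310.44
  Jun: +$957.12 → -$2,353.32
  Jul: +$957.12 → -$1,396.20
  Aug: +$957.12 → -$439.08
  Sep: +$957.12 − $3,389.40 → -$2,871.36
  Oct: +$957.12 → -$1,914.24
  Nov: +$957.12 → -$957.12
  Dec: +$957.12 → $0.00
Lowest trial balance = -$4,907.52 (Jan)
Initial deposit = cushion − low point = $957.12 − (-$4,907.52) = $5,864.64

$5,864.64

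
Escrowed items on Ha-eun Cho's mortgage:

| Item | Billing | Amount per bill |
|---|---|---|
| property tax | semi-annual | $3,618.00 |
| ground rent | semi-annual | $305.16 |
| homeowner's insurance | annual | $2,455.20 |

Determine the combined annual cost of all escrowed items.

$10,301.52

Property tax: $3,618.00 × 2 = $7,236.00
Ground rent: $305.16 × 2 = $610.32
Homeowner's insurance: $2,455.20
Total per year = $7,236.00 + $610.32 + $2,455.20 = $10,301.52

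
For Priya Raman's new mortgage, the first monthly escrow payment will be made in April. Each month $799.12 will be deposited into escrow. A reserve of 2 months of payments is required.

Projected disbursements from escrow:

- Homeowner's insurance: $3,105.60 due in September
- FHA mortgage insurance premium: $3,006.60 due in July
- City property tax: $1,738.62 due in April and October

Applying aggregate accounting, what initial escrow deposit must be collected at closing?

$5,593.84

Cushion = 2 × $799.12 = $1,598.24
Trial balance (start $0, +$799.12 each month, − disbursements):
  Apr: +$799.12 − $1,738.62 → -$939.50
  May: +$799.12 → -$140.38
  Jun: +$799.12 → $658.74
  Jul: +$799.12 − $3,006.60 → -$1,548.74
  Aug: +$799.12 → -$749.62
  Sep: +$799.12 − $3,105.60 → -$3,056.10
  Oct: +$799.12 − $1,738.62 → -$3,995.60
  Nov: +$799.12 → -$3,196.48
  Dec: +$799.12 → -$2,397.36
  Jan: +$799.12 → -$1,598.24
  Feb: +$799.12 → -$799.12
  Mar: +$799.12 → $0.00
Lowest trial balance = -$3,995.60 (Oct)
Initial deposit = cushion − low point = $1,598.24 − (-$3,995.60) = $5,593.84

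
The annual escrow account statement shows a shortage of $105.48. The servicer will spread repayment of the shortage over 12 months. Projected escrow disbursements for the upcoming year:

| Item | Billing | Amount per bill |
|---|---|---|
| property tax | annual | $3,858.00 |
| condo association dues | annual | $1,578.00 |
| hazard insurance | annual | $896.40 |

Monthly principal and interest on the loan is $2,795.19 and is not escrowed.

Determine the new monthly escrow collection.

Property tax: $3,858.00 annually
Condo association dues: $1,578.00 annually
Hazard insurance: $896.40 annually
Total annual escrow = $3,858.00 + $1,578.00 + $896.40 = $6,332.40
Monthly escrow = $6,332.40 / 12 = $527.70
Monthly shortage recovery: $105.48 ÷ 12 = $8.79
Adjusted monthly = $527.70 + $8.79 = $536.49

$536.49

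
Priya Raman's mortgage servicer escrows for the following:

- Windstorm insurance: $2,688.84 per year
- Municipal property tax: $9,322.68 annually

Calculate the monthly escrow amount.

Windstorm insurance = $2,688.84 annually
Municipal property tax = $9,322.68 annually
Annual escrow total = $12,011.52
Monthly = $12,011.52 ÷ 12 = $1,000.96

$1,000.96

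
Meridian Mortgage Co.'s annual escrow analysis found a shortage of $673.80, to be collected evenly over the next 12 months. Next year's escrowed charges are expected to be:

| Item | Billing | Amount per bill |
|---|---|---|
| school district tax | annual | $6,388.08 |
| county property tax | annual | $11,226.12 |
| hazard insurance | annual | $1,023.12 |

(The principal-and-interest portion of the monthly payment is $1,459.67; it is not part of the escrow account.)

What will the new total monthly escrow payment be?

$1,609.26

School district tax = $6,388.08/yr
County property tax = $11,226.12/yr
Hazard insurance = $1,023.12/yr
Combined annual = $6,388.08 + $11,226.12 + $1,023.12 = $18,637.32
Per month = $18,637.32 / 12 = $1,553.11
Shortage spread = $673.80 ÷ 12 = $56.15/mo
Adjusted monthly = $1,553.11 + $56.15 = $1,609.26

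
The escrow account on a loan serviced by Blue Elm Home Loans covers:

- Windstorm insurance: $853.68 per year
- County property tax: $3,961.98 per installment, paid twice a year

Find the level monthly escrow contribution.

Windstorm insurance: $853.68 per year
County property tax: $3,961.98 × 2 = $7,923.96 per year
Combined annual = $853.68 + $7,923.96 = $8,777.64
Monthly escrow = $8,777.64 / 12 = $731.47

$731.47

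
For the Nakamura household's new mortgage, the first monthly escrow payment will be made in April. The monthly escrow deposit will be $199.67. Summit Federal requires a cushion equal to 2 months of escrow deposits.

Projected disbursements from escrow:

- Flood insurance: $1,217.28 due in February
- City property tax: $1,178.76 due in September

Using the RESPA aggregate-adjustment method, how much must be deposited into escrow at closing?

Cushion = 2 × $199.67 = $399.34
Trial balance (start $0, +$199.67 each month, − disbursements):
  Apr: +$199.67 → $199.67
  May: +$199.67 → $399.34
  Jun: +$199.67 → $599.01
  Jul: +$199.67 → $798.68
  Aug: +$199.67 → $998.35
  Sep: +$199.67 − $1,178.76 → $19.26
  Oct: +$199.67 → $218.93
  Nov: +$199.67 → $418.60
  Dec: +$199.67 → $618.27
  Jan: +$199.67 → $817.94
  Feb: +$199.67 − $1,217.28 → -$199.67
  Mar: +$199.67 → $0.00
Lowest trial balance = -$199.67 (Feb)
Initial deposit = cushion − low point = $399.34 − (-$199.67) = $599.01

$599.01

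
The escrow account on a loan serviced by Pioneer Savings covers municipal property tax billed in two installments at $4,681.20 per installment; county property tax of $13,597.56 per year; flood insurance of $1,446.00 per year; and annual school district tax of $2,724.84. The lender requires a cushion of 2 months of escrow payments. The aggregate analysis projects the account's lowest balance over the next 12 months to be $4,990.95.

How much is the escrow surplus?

$469.15

Municipal property tax: $4,681.20 × 2 = $9,362.40 annually
County property tax: $13,597.56 annually
Flood insurance: $1,446.00 annually
School district tax: $2,724.84 annually
Combined annual = $9,362.40 + $13,597.56 + $1,446.00 + $2,724.84 = $27,130.80
Monthly escrow = $27,130.80 / 12 = $2,260.90
Required reserve = 2 × $2,260.90 = $4,521.80
Surplus = $4,990.95 − $4,521.80 = $469.15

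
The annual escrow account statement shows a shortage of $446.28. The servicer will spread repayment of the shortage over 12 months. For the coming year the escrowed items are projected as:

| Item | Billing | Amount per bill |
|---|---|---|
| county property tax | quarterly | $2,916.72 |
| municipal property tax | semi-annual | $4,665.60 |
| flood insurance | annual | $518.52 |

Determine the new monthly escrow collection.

$1,830.24

County property tax — $2,916.72 × 4 = $11,666.88 annually
Municipal property tax — $4,665.60 × 2 = $9,331.20 annually
Flood insurance — $518.52 annually
Annual escrow total = $21,516.60
Per month = $21,516.60 ÷ 12 = $1,793.05
Monthly shortage recovery: $446.28 ÷ 12 = $37.19
Adjusted monthly = $1,793.05 + $37.19 = $1,830.24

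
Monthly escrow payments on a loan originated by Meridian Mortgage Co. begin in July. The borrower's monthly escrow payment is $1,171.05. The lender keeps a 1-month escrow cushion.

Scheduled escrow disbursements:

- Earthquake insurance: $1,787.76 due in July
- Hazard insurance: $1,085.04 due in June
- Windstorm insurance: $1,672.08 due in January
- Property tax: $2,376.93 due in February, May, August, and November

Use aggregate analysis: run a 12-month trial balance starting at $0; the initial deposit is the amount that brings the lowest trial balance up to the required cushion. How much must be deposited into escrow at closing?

$2,993.64

Cushion = 1 × $1,171.05 = $1,171.05
Trial balance (start $0, +$1,171.05 each month, − disbursements):
  Jul: +$1,171.05 − $1,787.76 → -$616.71
  Aug: +$1,171.05 − $2,376.93 → -$1,822.59
  Sep: +$1,171.05 → -$651.54
  Oct: +$1,171.05 → $519.51
  Nov: +$1,171.05 − $2,376.93 → -$686.37
  Dec: +$1,171.05 → $484.68
  Jan: +$1,171.05 − $1,672.08 → -$16.35
  Feb: +$1,171.05 − $2,376.93 → -$1,222.23
  Mar: +$1,171.05 → -$51.18
  Apr: +$1,171.05 → $1,119.87
  May: +$1,171.05 − $2,376.93 → -$86.01
  Jun: +$1,171.05 − $1,085.04 → $0.00
Lowest trial balance = -$1,822.59 (Aug)
Initial deposit = cushion − low point = $1,171.05 − (-$1,822.59) = $2,993.64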